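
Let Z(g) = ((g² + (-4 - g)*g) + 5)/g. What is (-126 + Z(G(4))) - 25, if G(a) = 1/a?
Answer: -135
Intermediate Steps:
G(a) = 1/a
Z(g) = (5 + g² + g*(-4 - g))/g (Z(g) = ((g² + g*(-4 - g)) + 5)/g = (5 + g² + g*(-4 - g))/g)
(-126 + Z(G(4))) - 25 = (-126 + (-4 + 5/(1/4))) - 25 = (-126 + (-4 + 5/(¼))) - 25 = (-126 + (-4 + 5*4)) - 25 = (-126 + (-4 + 20)) - 25 = (-126 + 16) - 25 = -110 - 25 = -135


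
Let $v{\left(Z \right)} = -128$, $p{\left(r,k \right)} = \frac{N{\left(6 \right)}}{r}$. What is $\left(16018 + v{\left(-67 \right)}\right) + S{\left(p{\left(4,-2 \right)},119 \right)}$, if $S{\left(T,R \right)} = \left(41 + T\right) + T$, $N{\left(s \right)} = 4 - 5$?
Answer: $\frac{31861}{2} \approx 15931.0$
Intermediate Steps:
$N{\left(s \right)} = -1$ ($N{\left(s \right)} = 4 - 5 = -1$)
$p{\left(r,k \right)} = - \frac{1}{r}$
$S{\left(T,R \right)} = 41 + 2 T$
$\left(16018 + v{\left(-67 \right)}\right) + S{\left(p{\left(4,-2 \right)},119 \right)} = \left(16018 - 128\right) + \left(41 + 2 \left(- \frac{1}{4}\right)\right) = 15890 + \left(41 + 2 \left(\left(-1\right) \frac{1}{4}\right)\right) = 15890 + \left(41 + 2 \left(- \frac{1}{4}\right)\right) = 15890 + \left(41 - \frac{1}{2}\right) = 15890 + \frac{81}{2} = \frac{31861}{2}$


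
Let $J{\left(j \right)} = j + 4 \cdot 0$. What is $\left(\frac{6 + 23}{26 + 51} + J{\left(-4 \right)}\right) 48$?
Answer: $- \frac{13392}{77} \approx -173.92$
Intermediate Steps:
$J{\left(j \right)} = j$ ($J{\left(j \right)} = j + 0 = j$)
$\left(\frac{6 + 23}{26 + 51} + J{\left(-4 \right)}\right) 48 = \left(\frac{6 + 23}{26 + 51} - 4\right) 48 = \left(\frac{29}{77} - 4\right) 48 = \left(- \frac{279}{77}\right) 48 = - \frac{13392}{77}$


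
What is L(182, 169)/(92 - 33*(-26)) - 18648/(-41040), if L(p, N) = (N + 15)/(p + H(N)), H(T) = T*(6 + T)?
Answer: 4281763/9423050 ≈ 0.45439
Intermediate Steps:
L(p, N) = (15 + N)/(p + N*(6 + N)) (L(p, N) = (N + 15)/(p + N*(6 + N)) = (15 + N)/(p + N*(6 + N)))
L(182, 169)/(92 - 33*(-26)) - 18648/(-41040) = ((15 + 169)/(182 + 169*(6 + 169)))/(92 - 33*(-26)) - 18648/(-41040) = (184/(182 + 169*175))/(92 + 858) - 18648*(-1/41040) = (184/(182 + 29575))/950 + 259/570 = (184/29757)*(1/950) + 259/570 = 92/14134575 + 259/570 = 4281763/9423050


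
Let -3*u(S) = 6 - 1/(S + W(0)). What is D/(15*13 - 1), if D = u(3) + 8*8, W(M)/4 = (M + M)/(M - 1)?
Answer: 559/1746 ≈ 0.32016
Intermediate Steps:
W(M) = 8*M/(-1 + M) (W(M) = 4*((M + M)/(M - 1)) = 4*((2*M)/(-1 + M)) = 4*(2*M/(-1 + M)) = 8*M/(-1 + M))
u(S) = -2 + 1/(3*S) (u(S) = -(6 - 1/(S + 8*0/(-1 + 0)))/3 = -(6 - 1/(S + 8*0/(-1)))/3 = -(6 - 1/(S + 8*0*(-1)))/3 = -(6 - 1/(S + 0))/3 = -(6 - 1/S)/3 = -2 + 1/(3*S))
D = 559/9 (D = (-2 + (⅓)/3) + 8*8 = (-2 + (⅓)*(⅓)) + 64 = (-2 + ⅑) + 64 = -17/9 + 64 = 559/9 ≈ 62.111)
D/(15*13 - 1) = 559/(9*(15*13 - 1)) = 559/(9*(195 - 1)) = (559/9)/194 = (559/9)*(1/194) = 559/1746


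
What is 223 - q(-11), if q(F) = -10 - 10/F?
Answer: 2553/11 ≈ 232.09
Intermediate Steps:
223 - q(-11) = 223 - (-10 - 10/(-11)) = 223 - (-10 - 10*(-1/11)) = 223 - (-10 + 10/11) = 223 - 1*(-100/11) = 223 + 100/11 = 2553/11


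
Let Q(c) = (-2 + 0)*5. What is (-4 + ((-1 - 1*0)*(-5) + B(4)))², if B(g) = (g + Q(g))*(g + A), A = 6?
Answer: 3481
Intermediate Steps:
Q(c) = -10 (Q(c) = -2*5 = -10)
B(g) = (-10 + g)*(6 + g) (B(g) = (g - 10)*(g + 6) = (-10 + g)*(6 + g))
(-4 + ((-1 - 1*0)*(-5) + B(4)))² = (-4 + ((-1 - 1*0)*(-5) + (-60 + 4² - 4*4)))² = (-4 + ((-1 + 0)*(-5) + (-60 + 16 - 16)))² = (-4 + (-1*(-5) - 60))² = (-4 + (5 - 60))² = (-4 - 55)² = (-59)² = 3481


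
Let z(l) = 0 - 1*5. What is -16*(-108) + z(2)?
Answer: 1723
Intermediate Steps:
z(l) = -5 (z(l) = 0 - 5 = -5)
-16*(-108) + z(2) = -16*(-108) - 5 = 1728 - 5 = 1723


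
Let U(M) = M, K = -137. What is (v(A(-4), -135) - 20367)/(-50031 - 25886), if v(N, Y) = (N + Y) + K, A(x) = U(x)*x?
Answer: 20623/75917 ≈ 0.27165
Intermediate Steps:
A(x) = x² (A(x) = x*x = x²)
v(N, Y) = -137 + N + Y (v(N, Y) = (N + Y) - 137 = -137 + N + Y)
(v(A(-4), -135) - 20367)/(-50031 - 25886) = ((-137 + (-4)² - 135) - 20367)/(-50031 - 25886) = ((-137 + 16 - 135) - 20367)/(-75917) = (-256 - 20367)*(-1/75917) = -20623*(-1/75917) = 20623/75917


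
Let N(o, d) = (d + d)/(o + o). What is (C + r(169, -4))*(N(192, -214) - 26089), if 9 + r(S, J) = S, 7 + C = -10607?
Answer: 13091810777/48 ≈ 2.7275e+8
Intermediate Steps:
C = -10614 (C = -7 - 10607 = -10614)
r(S, J) = -9 + S
N(o, d) = d/o (N(o, d) = (2*d)/((2*o)) = (2*d)*(1/(2*o)) = d/o)
(C + r(169, -4))*(N(192, -214) - 26089) = (-10614 + (-9 + 169))*(-214/192 - 26089) = (-10614 + 160)*(-214*1/192 - 26089) = -10454*(-107/96 - 26089) = -10454*(-2504651/96) = 13091810777/48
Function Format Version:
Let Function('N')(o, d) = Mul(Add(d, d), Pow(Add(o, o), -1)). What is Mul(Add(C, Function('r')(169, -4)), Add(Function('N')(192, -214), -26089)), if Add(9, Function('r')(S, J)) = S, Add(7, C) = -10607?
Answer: Rational(13091810777, 48) ≈ 2.7275e+8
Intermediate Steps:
C = -10614 (C = Add(-7, -10607) = -10614)
Function('r')(S, J) = Add(-9, S)
Function('N')(o, d) = Mul(d, Pow(o, -1)) (Function('N')(o, d) = Mul(Mul(2, d), Pow(Mul(2, o), -1)) = Mul(Mul(2, d), Mul(Rational(1, 2), Pow(o, -1))) = Mul(d, Pow(o, -1)))
Mul(Add(C, Function('r')(169, -4)), Add(Function('N')(192, -214), -26089)) = Mul(Add(-10614, Add(-9, 169)), Add(Mul(-214, Pow(192, -1)), -26089)) = Mul(Add(-10614, 160), Add(Mul(-214, Rational(1, 192)), -26089)) = Mul(-10454, Add(Rational(-107, 96), -26089)) = Mul(-10454, Rational(-2504651, 96)) = Rational(13091810777, 48)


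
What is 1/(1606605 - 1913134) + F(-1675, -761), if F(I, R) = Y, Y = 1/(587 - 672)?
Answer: -306614/26054965 ≈ -0.011768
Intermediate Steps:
Y = -1/85 (Y = 1/(-85) = -1/85 ≈ -0.011765)
F(I, R) = -1/85
1/(1606605 - 1913134) + F(-1675, -761) = 1/(1606605 - 1913134) - 1/85 = 1/(-306529) - 1/85 = -1/306529 - 1/85 = -306614/26054965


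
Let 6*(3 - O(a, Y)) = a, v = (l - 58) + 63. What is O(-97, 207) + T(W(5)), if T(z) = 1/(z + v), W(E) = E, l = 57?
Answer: 7711/402 ≈ 19.182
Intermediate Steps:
v = 62 (v = (57 - 58) + 63 = -1 + 63 = 62)
T(z) = 1/(62 + z) (T(z) = 1/(z + 62) = 1/(62 + z))
O(a, Y) = 3 - a/6
O(-97, 207) + T(W(5)) = (3 - ⅙*(-97)) + 1/(62 + 5) = (3 + 97/6) + 1/67 = 115/6 + 1/67 = 7711/402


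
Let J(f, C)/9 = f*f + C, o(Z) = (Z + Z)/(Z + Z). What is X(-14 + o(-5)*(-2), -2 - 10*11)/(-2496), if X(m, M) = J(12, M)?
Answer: -3/26 ≈ -0.11538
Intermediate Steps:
o(Z) = 1 (o(Z) = (2*Z)/((2*Z)) = (2*Z)*(1/(2*Z)) = 1)
J(f, C) = 9*C + 9*f² (J(f, C) = 9*(f*f + C) = 9*(f² + C) = 9*(C + f²) = 9*C + 9*f²)
X(m, M) = 1296 + 9*M (X(m, M) = 9*M + 9*12² = 9*M + 9*144 = 9*M + 1296 = 1296 + 9*M)
X(-14 + o(-5)*(-2), -2 - 10*11)/(-2496) = (1296 + 9*(-2 - 10*11))/(-2496) = (1296 + 9*(-2 - 110))*(-1/2496) = (1296 + 9*(-112))*(-1/2496) = (1296 - 1008)*(-1/2496) = 288*(-1/2496) = -3/26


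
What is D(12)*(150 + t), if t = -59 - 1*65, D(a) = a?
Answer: 312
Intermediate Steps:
t = -124 (t = -59 - 65 = -124)
D(12)*(150 + t) = 12*(150 - 124) = 12*26 = 312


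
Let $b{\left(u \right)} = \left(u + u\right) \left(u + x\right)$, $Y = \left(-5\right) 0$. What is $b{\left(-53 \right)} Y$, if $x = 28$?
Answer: $0$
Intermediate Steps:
$Y = 0$
$b{\left(u \right)} = 2 u \left(28 + u\right)$ ($b{\left(u \right)} = \left(u + u\right) \left(u + 28\right) = 2 u \left(28 + u\right)$)
$b{\left(-53 \right)} Y = 2 \left(-53\right) \left(28 - 53\right) 0 = 2 \left(-53\right) \left(-25\right) 0 = 2650 \cdot 0 = 0$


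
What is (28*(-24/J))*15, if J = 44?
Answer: -2520/11 ≈ -229.09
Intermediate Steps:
(28*(-24/J))*15 = (28*(-24/44))*15 = (28*(-24*1/44))*15 = (28*(-6/11))*15 = -168/11*15 = -2520/11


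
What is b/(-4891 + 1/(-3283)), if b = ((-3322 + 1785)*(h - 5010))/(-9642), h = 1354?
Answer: 4612017494/38705769717 ≈ 0.11916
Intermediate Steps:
b = -2809636/4821 (b = ((-3322 + 1785)*(1354 - 5010))/(-9642) = -1537*(-3656)*(-1/9642) = 5619272*(-1/9642) = -2809636/4821 ≈ -582.79)
b/(-4891 + 1/(-3283)) = -2809636/(4821*(-4891 + 1/(-3283))) = -2809636/(4821*(-4891 - 1/3283)) = -2809636/(4821*(-16057154/3283)) = -2809636/4821*(-3283/16057154) = 4612017494/38705769717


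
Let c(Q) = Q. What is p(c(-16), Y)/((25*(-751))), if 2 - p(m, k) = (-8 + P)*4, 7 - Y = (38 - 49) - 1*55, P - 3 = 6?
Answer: 2/18775 ≈ 0.00010652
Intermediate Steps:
P = 9 (P = 3 + 6 = 9)
Y = 73 (Y = 7 - ((38 - 49) - 1*55) = 7 - (-11 - 55) = 7 - 1*(-66) = 7 + 66 = 73)
p(m, k) = -2 (p(m, k) = 2 - (-8 + 9)*4 = 2 - 4 = -2)
p(c(-16), Y)/((25*(-751))) = -2/(25*(-751)) = -2/(-18775) = -2*(-1/18775) = 2/18775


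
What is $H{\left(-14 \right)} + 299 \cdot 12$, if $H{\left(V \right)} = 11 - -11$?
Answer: $3610$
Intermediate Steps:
$H{\left(V \right)} = 22$ ($H{\left(V \right)} = 11 + 11 = 22$)
$H{\left(-14 \right)} + 299 \cdot 12 = 22 + 299 \cdot 12 = 22 + 3588 = 3610$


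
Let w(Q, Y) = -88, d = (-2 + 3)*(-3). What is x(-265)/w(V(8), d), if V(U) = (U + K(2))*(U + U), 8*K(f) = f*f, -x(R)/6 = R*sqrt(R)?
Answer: -795*I*sqrt(265)/44 ≈ -294.13*I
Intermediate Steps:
x(R) = -6*R**(3/2) (x(R) = -6*R*sqrt(R) = -6*R**(3/2))
K(f) = f**2/8 (K(f) = (f*f)/8 = f**2/8)
V(U) = 2*U*(1/2 + U) (V(U) = (U + (1/8)*2**2)*(U + U) = (U + (1/8)*4)*(2*U) = (U + 1/2)*(2*U) = (1/2 + U)*(2*U) = 2*U*(1/2 + U))
d = -3 (d = 1*(-3) = -3)
x(-265)/w(V(8), d) = -(-1590)*I*sqrt(265)/(-88) = -(-1590)*I*sqrt(265)*(-1/88) = (1590*I*sqrt(265))*(-1/88) = -795*I*sqrt(265)/44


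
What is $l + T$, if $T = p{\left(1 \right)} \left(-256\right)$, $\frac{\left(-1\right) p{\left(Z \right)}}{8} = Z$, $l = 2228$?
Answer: $4276$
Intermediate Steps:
$p{\left(Z \right)} = - 8 Z$
$T = 2048$ ($T = \left(-8\right) 1 \left(-256\right) = \left(-8\right) \left(-256\right) = 2048$)
$l + T = 2228 + 2048 = 4276$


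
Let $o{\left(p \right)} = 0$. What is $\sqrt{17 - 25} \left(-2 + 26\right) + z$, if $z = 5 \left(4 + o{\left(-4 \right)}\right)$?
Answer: $20 + 48 i \sqrt{2} \approx 20.0 + 67.882 i$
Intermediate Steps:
$z = 20$ ($z = 5 \left(4 + 0\right) = 5 \cdot 4 = 20$)
$\sqrt{17 - 25} \left(-2 + 26\right) + z = \sqrt{17 - 25} \left(-2 + 26\right) + 20 = \sqrt{-8} \cdot 24 + 20 = 2 i \sqrt{2} \cdot 24 + 20 = 48 i \sqrt{2} + 20 = 20 + 48 i \sqrt{2}$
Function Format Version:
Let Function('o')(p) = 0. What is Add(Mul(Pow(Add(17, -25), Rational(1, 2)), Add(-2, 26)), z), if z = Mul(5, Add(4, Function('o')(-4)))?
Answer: Add(20, Mul(48, I, Pow(2, Rational(1, 2)))) ≈ Add(20.000, Mul(67.882, I))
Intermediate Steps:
z = 20 (z = Mul(5, Add(4, 0)) = Mul(5, 4) = 20)
Add(Mul(Pow(Add(17, -25), Rational(1, 2)), Add(-2, 26)), z) = Add(Mul(Pow(Add(17, -25), Rational(1, 2)), Add(-2, 26)), 20) = Add(Mul(Pow(-8, Rational(1, 2)), 24), 20) = Add(Mul(Mul(2, I, Pow(2, Rational(1, 2))), 24), 20) = Add(Mul(48, I, Pow(2, Rational(1, 2))), 20) = Add(20, Mul(48, I, Pow(2, Rational(1, 2))))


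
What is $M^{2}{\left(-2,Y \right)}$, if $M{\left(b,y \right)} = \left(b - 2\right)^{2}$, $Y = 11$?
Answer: $256$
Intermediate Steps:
$M{\left(b,y \right)} = \left(-2 + b\right)^{2}$
$M^{2}{\left(-2,Y \right)} = \left(\left(-2 - 2\right)^{2}\right)^{2} = \left(\left(-4\right)^{2}\right)^{2} = 16^{2} = 256$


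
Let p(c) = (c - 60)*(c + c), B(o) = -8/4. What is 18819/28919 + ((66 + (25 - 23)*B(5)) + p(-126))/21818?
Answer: 883938644/315477371 ≈ 2.8019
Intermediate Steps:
B(o) = -2 (B(o) = -8*¼ = -2)
p(c) = 2*c*(-60 + c) (p(c) = (-60 + c)*(2*c) = 2*c*(-60 + c))
18819/28919 + ((66 + (25 - 23)*B(5)) + p(-126))/21818 = 18819/28919 + ((66 + (25 - 23)*(-2)) + 2*(-126)*(-60 - 126))/21818 = 18819*(1/28919) + ((66 + 2*(-2)) + 2*(-126)*(-186))*(1/21818) = 18819/28919 + ((66 - 4) + 46872)*(1/21818) = 18819/28919 + (62 + 46872)*(1/21818) = 18819/28919 + 46934*(1/21818) = 18819/28919 + 23467/10909 = 883938644/315477371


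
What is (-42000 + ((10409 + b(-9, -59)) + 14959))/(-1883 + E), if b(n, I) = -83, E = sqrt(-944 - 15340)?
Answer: 31474345/3561973 + 33430*I*sqrt(4071)/3561973 ≈ 8.8362 + 0.59882*I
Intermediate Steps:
E = 2*I*sqrt(4071) (E = sqrt(-16284) = 2*I*sqrt(4071) ≈ 127.61*I)
(-42000 + ((10409 + b(-9, -59)) + 14959))/(-1883 + E) = (-42000 + ((10409 - 83) + 14959))/(-1883 + 2*I*sqrt(4071)) = (-42000 + (10326 + 14959))/(-1883 + 2*I*sqrt(4071)) = (-42000 + 25285)/(-1883 + 2*I*sqrt(4071)) = -16715/(-1883 + 2*I*sqrt(4071))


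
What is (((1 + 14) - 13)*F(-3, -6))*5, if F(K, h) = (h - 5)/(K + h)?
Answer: 110/9 ≈ 12.222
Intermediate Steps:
F(K, h) = (-5 + h)/(K + h)
(((1 + 14) - 13)*F(-3, -6))*5 = (((1 + 14) - 13)*((-5 - 6)/(-3 - 6)))*5 = ((15 - 13)*(-11/(-9)))*5 = (2*(-1/9*(-11)))*5 = (2*(11/9))*5 = (22/9)*5 = 110/9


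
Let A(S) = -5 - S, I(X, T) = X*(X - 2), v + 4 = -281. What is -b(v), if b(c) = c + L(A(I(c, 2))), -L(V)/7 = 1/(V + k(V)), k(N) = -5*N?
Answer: 93252007/327200 ≈ 285.00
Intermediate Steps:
v = -285 (v = -4 - 281 = -285)
I(X, T) = X*(-2 + X)
L(V) = 7/(4*V) (L(V) = -7/(V - 5*V) = -7*(-1/(4*V)) = -(-7)/(4*V) = 7/(4*V))
b(c) = c + 7/(4*(-5 - c*(-2 + c)))
-b(v) = -(-7/4 - 285*(5 - 285*(-2 - 285)))/(5 - 285*(-2 - 285)) = -(-7/4 - 285*(5 - 285*(-287)))/(5 - 285*(-287)) = -(-7/4 - 285*(5 + 81795))/(5 + 81795) = -(-7/4 - 285*81800)/81800 = -(-7/4 - 23313000)/81800 = -(-93252007)/(81800*4) = -1*(-93252007/327200) = 93252007/327200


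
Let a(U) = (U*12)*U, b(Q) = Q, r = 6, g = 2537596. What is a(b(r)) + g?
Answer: 2538028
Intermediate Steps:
a(U) = 12*U² (a(U) = (12*U)*U = 12*U²)
a(b(r)) + g = 12*6² + 2537596 = 12*36 + 2537596 = 432 + 2537596 = 2538028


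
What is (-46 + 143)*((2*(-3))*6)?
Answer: -3492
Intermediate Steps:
(-46 + 143)*((2*(-3))*6) = 97*(-6*6) = 97*(-36) = -3492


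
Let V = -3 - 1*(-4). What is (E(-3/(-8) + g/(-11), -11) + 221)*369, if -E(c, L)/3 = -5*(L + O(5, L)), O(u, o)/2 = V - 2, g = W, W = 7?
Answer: 9594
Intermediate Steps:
g = 7
V = 1 (V = -3 + 4 = 1)
O(u, o) = -2 (O(u, o) = 2*(1 - 2) = 2*(-1) = -2)
E(c, L) = -30 + 15*L (E(c, L) = -(-15)*(L - 2) = -(-15)*(-2 + L) = -3*(10 - 5*L) = -30 + 15*L)
(E(-3/(-8) + g/(-11), -11) + 221)*369 = ((-30 + 15*(-11)) + 221)*369 = ((-30 - 165) + 221)*369 = (-195 + 221)*369 = 26*369 = 9594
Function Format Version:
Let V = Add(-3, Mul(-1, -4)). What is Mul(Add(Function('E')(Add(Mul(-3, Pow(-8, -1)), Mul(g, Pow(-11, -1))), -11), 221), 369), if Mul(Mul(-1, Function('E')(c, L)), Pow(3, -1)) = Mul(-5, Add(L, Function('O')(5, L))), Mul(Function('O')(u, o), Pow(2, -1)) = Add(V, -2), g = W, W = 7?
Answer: 9594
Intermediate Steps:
g = 7
V = 1 (V = Add(-3, 4) = 1)
Function('O')(u, o) = -2 (Function('O')(u, o) = Mul(2, Add(1, -2)) = Mul(2, -1) = -2)
Function('E')(c, L) = Add(-30, Mul(15, L)) (Function('E')(c, L) = Mul(-3, Mul(-5, Add(L, -2))) = Mul(-3, Mul(-5, Add(-2, L))) = Mul(-3, Add(10, Mul(-5, L))) = Add(-30, Mul(15, L)))
Mul(Add(Function('E')(Add(Mul(-3, Pow(-8, -1)), Mul(g, Pow(-11, -1))), -11), 221), 369) = Mul(Add(Add(-30, Mul(15, -11)), 221), 369) = Mul(Add(Add(-30, -165), 221), 369) = Mul(Add(-195, 221), 369) = Mul(26, 369) = 9594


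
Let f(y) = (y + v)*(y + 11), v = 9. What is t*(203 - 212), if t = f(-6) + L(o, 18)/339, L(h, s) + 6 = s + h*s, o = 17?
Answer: -16209/113 ≈ -143.44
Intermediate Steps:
f(y) = (9 + y)*(11 + y) (f(y) = (y + 9)*(y + 11) = (9 + y)*(11 + y))
L(h, s) = -6 + s + h*s (L(h, s) = -6 + (s + h*s) = -6 + s + h*s)
t = 1801/113 (t = (99 + (-6)**2 + 20*(-6)) + (-6 + 18 + 17*18)/339 = (99 + 36 - 120) + (-6 + 18 + 306)*(1/339) = 15 + 318*(1/339) = 15 + 106/113 = 1801/113 ≈ 15.938)
t*(203 - 212) = 1801*(203 - 212)/113 = (1801/113)*(-9) = -16209/113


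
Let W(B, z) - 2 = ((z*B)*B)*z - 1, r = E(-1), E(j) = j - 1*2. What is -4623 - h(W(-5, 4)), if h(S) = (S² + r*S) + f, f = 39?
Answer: -164260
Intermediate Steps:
E(j) = -2 + j (E(j) = j - 2 = -2 + j)
r = -3 (r = -2 - 1 = -3)
W(B, z) = 1 + B²*z² (W(B, z) = 2 + (((z*B)*B)*z - 1) = 2 + (((B*z)*B)*z - 1) = 2 + ((z*B²)*z - 1) = 2 + (B²*z² - 1) = 2 + (-1 + B²*z²) = 1 + B²*z²)
h(S) = 39 + S² - 3*S (h(S) = (S² - 3*S) + 39 = 39 + S² - 3*S)
-4623 - h(W(-5, 4)) = -4623 - (39 + (1 + (-5)²*4²)² - 3*(1 + (-5)²*4²)) = -4623 - (39 + (1 + 25*16)² - 3*(1 + 25*16)) = -4623 - (39 + (1 + 400)² - 3*(1 + 400)) = -4623 - (39 + 401² - 3*401) = -4623 - (39 + 160801 - 1203) = -4623 - 1*159637 = -4623 - 159637 = -164260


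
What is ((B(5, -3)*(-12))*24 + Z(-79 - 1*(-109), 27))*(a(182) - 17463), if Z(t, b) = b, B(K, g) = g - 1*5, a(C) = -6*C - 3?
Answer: -43258698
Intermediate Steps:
a(C) = -3 - 6*C
B(K, g) = -5 + g (B(K, g) = g - 5 = -5 + g)
((B(5, -3)*(-12))*24 + Z(-79 - 1*(-109), 27))*(a(182) - 17463) = (((-5 - 3)*(-12))*24 + 27)*((-3 - 6*182) - 17463) = (-8*(-12)*24 + 27)*((-3 - 1092) - 17463) = (96*24 + 27)*(-1095 - 17463) = (2304 + 27)*(-18558) = 2331*(-18558) = -43258698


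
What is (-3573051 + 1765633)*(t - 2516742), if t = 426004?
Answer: 3778837494484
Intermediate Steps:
(-3573051 + 1765633)*(t - 2516742) = (-3573051 + 1765633)*(426004 - 2516742) = -1807418*(-2090738) = 3778837494484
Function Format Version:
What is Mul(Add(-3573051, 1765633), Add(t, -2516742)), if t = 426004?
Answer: 3778837494484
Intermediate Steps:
Mul(Add(-3573051, 1765633), Add(t, -2516742)) = Mul(Add(-3573051, 1765633), Add(426004, -2516742)) = Mul(-1807418, -2090738) = 3778837494484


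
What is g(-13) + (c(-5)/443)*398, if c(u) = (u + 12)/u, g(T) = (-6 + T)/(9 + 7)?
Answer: -86661/35440 ≈ -2.4453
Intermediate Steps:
g(T) = -3/8 + T/16 (g(T) = (-6 + T)/16 = (-6 + T)*(1/16) = -3/8 + T/16)
c(u) = (12 + u)/u
g(-13) + (c(-5)/443)*398 = (-3/8 + (1/16)*(-13)) + (((12 - 5)/(-5))/443)*398 = (-3/8 - 13/16) + (-⅕*7*(1/443))*398 = -19/16 - 7/5*1/443*398 = -19/16 - 7/2215*398 = -19/16 - 2786/2215 = -86661/35440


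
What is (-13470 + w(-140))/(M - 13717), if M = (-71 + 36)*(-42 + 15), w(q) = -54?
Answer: 3381/3193 ≈ 1.0589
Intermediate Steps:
M = 945 (M = -35*(-27) = 945)
(-13470 + w(-140))/(M - 13717) = (-13470 - 54)/(945 - 13717) = -13524/(-12772) = -13524*(-1/12772) = 3381/3193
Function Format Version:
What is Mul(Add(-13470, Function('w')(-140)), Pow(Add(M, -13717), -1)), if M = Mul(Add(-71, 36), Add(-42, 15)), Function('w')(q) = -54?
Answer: Rational(3381, 3193) ≈ 1.0589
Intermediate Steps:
M = 945 (M = Mul(-35, -27) = 945)
Mul(Add(-13470, Function('w')(-140)), Pow(Add(M, -13717), -1)) = Mul(Add(-13470, -54), Pow(Add(945, -13717), -1)) = Mul(-13524, Pow(-12772, -1)) = Mul(-13524, Rational(-1, 12772)) = Rational(3381, 3193)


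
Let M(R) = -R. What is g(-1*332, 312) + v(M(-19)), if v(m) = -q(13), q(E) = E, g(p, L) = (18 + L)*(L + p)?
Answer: -6613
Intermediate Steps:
v(m) = -13 (v(m) = -1*13 = -13)
g(-1*332, 312) + v(M(-19)) = (312**2 + 18*312 + 18*(-1*332) + 312*(-1*332)) - 13 = (97344 + 5616 + 18*(-332) + 312*(-332)) - 13 = (97344 + 5616 - 5976 - 103584) - 13 = -6600 - 13 = -6613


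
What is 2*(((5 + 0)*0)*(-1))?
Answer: 0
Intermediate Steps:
2*(((5 + 0)*0)*(-1)) = 2*((5*0)*(-1)) = 2*(0*(-1)) = 2*0 = 0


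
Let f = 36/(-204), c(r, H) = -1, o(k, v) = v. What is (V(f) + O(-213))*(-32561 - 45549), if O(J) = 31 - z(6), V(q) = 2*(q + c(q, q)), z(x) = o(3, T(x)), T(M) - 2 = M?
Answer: -27416610/17 ≈ -1.6127e+6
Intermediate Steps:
T(M) = 2 + M
f = -3/17 (f = 36*(-1/204) = -3/17 ≈ -0.17647)
z(x) = 2 + x
V(q) = -2 + 2*q (V(q) = 2*(q - 1) = 2*(-1 + q) = -2 + 2*q)
O(J) = 23 (O(J) = 31 - (2 + 6) = 31 - 1*8 = 31 - 8 = 23)
(V(f) + O(-213))*(-32561 - 45549) = ((-2 + 2*(-3/17)) + 23)*(-32561 - 45549) = ((-2 - 6/17) + 23)*(-78110) = (-40/17 + 23)*(-78110) = (351/17)*(-78110) = -27416610/17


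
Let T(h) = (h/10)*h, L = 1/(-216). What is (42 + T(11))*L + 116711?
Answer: 252095219/2160 ≈ 1.1671e+5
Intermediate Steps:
L = -1/216 ≈ -0.0046296
T(h) = h²/10 (T(h) = (h*(⅒))*h = (h/10)*h = h²/10)
(42 + T(11))*L + 116711 = (42 + (⅒)*11²)*(-1/216) + 116711 = (42 + (⅒)*121)*(-1/216) + 116711 = (42 + 121/10)*(-1/216) + 116711 = (541/10)*(-1/216) + 116711 = -541/2160 + 116711 = 252095219/2160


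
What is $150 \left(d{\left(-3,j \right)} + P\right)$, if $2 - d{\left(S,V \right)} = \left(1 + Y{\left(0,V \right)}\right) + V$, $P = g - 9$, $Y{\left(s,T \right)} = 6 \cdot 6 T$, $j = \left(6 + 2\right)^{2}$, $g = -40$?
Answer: $-362400$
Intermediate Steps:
$j = 64$ ($j = 8^{2} = 64$)
$Y{\left(s,T \right)} = 36 T$
$P = -49$ ($P = -40 - 9 = -49$)
$d{\left(S,V \right)} = 1 - 37 V$ ($d{\left(S,V \right)} = 2 - \left(\left(1 + 36 V\right) + V\right) = 2 - \left(1 + 37 V\right) = 1 - 37 V$)
$150 \left(d{\left(-3,j \right)} + P\right) = 150 \left(\left(1 - 2368\right) - 49\right) = 150 \left(-2367 - 49\right) = 150 \left(-2416\right) = -362400$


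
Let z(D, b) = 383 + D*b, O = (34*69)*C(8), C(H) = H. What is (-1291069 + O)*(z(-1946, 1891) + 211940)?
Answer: 4411783872463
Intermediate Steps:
O = 18768 (O = (34*69)*8 = 2346*8 = 18768)
(-1291069 + O)*(z(-1946, 1891) + 211940) = (-1291069 + 18768)*((383 - 1946*1891) + 211940) = -1272301*((383 - 3679886) + 211940) = -1272301*(-3679503 + 211940) = -1272301*(-3467563) = 4411783872463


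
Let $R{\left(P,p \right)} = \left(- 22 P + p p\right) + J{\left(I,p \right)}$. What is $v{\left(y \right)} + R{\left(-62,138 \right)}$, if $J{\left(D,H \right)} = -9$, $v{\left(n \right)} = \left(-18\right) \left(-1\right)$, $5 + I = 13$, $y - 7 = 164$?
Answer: $20417$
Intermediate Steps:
$y = 171$ ($y = 7 + 164 = 171$)
$I = 8$ ($I = -5 + 13 = 8$)
$v{\left(n \right)} = 18$
$R{\left(P,p \right)} = -9 + p^{2} - 22 P$ ($R{\left(P,p \right)} = \left(- 22 P + p p\right) - 9 = \left(- 22 P + p^{2}\right) - 9 = \left(p^{2} - 22 P\right) - 9 = -9 + p^{2} - 22 P$)
$v{\left(y \right)} + R{\left(-62,138 \right)} = 18 - \left(-1355 - 19044\right) = 18 + \left(-9 + 19044 + 1364\right) = 18 + 20399 = 20417$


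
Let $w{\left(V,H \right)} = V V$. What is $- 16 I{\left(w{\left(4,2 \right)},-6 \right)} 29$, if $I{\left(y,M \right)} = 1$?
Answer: $-464$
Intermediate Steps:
$w{\left(V,H \right)} = V^{2}$
$- 16 I{\left(w{\left(4,2 \right)},-6 \right)} 29 = \left(-16\right) 1 \cdot 29 = \left(-16\right) 29 = -464$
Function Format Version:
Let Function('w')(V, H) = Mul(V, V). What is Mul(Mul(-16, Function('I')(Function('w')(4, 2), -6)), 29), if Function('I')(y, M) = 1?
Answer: -464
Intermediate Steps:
Function('w')(V, H) = Pow(V, 2)
Mul(Mul(-16, Function('I')(Function('w')(4, 2), -6)), 29) = Mul(Mul(-16, 1), 29) = Mul(-16, 29) = -464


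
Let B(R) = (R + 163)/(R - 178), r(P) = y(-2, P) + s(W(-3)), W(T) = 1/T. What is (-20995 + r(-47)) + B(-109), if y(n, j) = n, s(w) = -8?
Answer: -6028489/287 ≈ -21005.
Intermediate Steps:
W(T) = 1/T
r(P) = -10 (r(P) = -2 - 8 = -10)
B(R) = (163 + R)/(-178 + R)
(-20995 + r(-47)) + B(-109) = (-20995 - 10) + (163 - 109)/(-178 - 109) = -21005 + 54/(-287) = -21005 - 1/287*54 = -21005 - 54/287 = -6028489/287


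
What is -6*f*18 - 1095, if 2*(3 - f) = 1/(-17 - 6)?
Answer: -32691/23 ≈ -1421.3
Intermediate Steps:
f = 139/46 (f = 3 - 1/(2*(-17 - 6)) = 3 - ½/(-23) = 3 - ½*(-1/23) = 3 + 1/46 = 139/46 ≈ 3.0217)
-6*f*18 - 1095 = -6*139/46*18 - 1095 = -417/23*18 - 1095 = -7506/23 - 1095 = -32691/23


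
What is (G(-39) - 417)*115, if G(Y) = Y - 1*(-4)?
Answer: -51980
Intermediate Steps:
G(Y) = 4 + Y (G(Y) = Y + 4 = 4 + Y)
(G(-39) - 417)*115 = ((4 - 39) - 417)*115 = (-35 - 417)*115 = -452*115 = -51980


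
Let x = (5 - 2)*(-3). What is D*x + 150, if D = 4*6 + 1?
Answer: -75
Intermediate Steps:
D = 25 (D = 24 + 1 = 25)
x = -9 (x = 3*(-3) = -9)
D*x + 150 = 25*(-9) + 150 = -225 + 150 = -75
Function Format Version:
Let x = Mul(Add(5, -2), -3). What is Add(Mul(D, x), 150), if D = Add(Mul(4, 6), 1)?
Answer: -75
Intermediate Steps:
D = 25 (D = Add(24, 1) = 25)
x = -9 (x = Mul(3, -3) = -9)
Add(Mul(D, x), 150) = Add(Mul(25, -9), 150) = Add(-225, 150) = -75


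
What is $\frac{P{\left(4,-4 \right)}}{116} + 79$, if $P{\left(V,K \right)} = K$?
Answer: $\frac{2290}{29} \approx 78.966$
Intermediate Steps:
$\frac{P{\left(4,-4 \right)}}{116} + 79 = \frac{1}{116} \left(-4\right) + 79 = - \frac{1}{29} + 79 = \frac{2290}{29}$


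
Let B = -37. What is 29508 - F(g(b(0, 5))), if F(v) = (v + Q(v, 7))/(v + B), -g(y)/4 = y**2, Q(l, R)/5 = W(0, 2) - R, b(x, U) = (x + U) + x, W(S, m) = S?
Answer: 4042461/137 ≈ 29507.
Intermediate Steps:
b(x, U) = U + 2*x (b(x, U) = (U + x) + x = U + 2*x)
Q(l, R) = -5*R (Q(l, R) = 5*(0 - R) = 5*(-R) = -5*R)
g(y) = -4*y**2
F(v) = (-35 + v)/(-37 + v) (F(v) = (v - 5*7)/(v - 37) = (v - 35)/(-37 + v) = (-35 + v)/(-37 + v))
29508 - F(g(b(0, 5))) = 29508 - (-35 - 4*(5 + 2*0)**2)/(-37 - 4*(5 + 2*0)**2) = 29508 - (-35 - 4*(5 + 0)**2)/(-37 - 4*(5 + 0)**2) = 29508 - (-35 - 4*5**2)/(-37 - 4*5**2) = 29508 - (-35 - 4*25)/(-37 - 4*25) = 29508 - (-35 - 100)/(-37 - 100) = 29508 - (-135)/(-137) = 29508 - (-1)*(-135)/137 = 29508 - 1*135/137 = 29508 - 135/137 = 4042461/137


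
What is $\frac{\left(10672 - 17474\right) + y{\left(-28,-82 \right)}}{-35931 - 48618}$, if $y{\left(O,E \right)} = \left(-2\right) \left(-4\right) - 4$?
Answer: $\frac{2266}{28183} \approx 0.080403$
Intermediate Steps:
$y{\left(O,E \right)} = 4$ ($y{\left(O,E \right)} = 8 - 4 = 4$)
$\frac{\left(10672 - 17474\right) + y{\left(-28,-82 \right)}}{-35931 - 48618} = \frac{\left(10672 - 17474\right) + 4}{-35931 - 48618} = \frac{\left(10672 - 17474\right) + 4}{-84549} = \left(-6802 + 4\right) \left(- \frac{1}{84549}\right) = \left(-6798\right) \left(- \frac{1}{84549}\right) = \frac{2266}{28183}$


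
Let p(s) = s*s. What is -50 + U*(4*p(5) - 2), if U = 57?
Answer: 5536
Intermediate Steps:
p(s) = s²
-50 + U*(4*p(5) - 2) = -50 + 57*(4*5² - 2) = -50 + 57*(4*25 - 2) = -50 + 57*(100 - 2) = -50 + 57*98 = -50 + 5586 = 5536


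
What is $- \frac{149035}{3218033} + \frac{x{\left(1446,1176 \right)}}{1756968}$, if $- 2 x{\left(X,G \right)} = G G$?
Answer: $- \frac{103628372041}{235582541831} \approx -0.43988$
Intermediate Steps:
$x{\left(X,G \right)} = - \frac{G^{2}}{2}$ ($x{\left(X,G \right)} = - \frac{G G}{2} = - \frac{G^{2}}{2}$)
$- \frac{149035}{3218033} + \frac{x{\left(1446,1176 \right)}}{1756968} = - \frac{149035}{3218033} + \frac{\left(- \frac{1}{2}\right) 1176^{2}}{1756968} = \left(-149035\right) \frac{1}{3218033} + \left(- \frac{1}{2}\right) 1382976 \cdot \frac{1}{1756968} = - \frac{149035}{3218033} - \frac{28812}{73207} = - \frac{103628372041}{235582541831}$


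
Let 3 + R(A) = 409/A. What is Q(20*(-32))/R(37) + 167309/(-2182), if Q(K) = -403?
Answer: -20598471/162559 ≈ -126.71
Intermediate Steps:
R(A) = -3 + 409/A
Q(20*(-32))/R(37) + 167309/(-2182) = -403/(-3 + 409/37) + 167309/(-2182) = -403/(-3 + 409*(1/37)) + 167309*(-1/2182) = -403/(-3 + 409/37) - 167309/2182 = -403/298/37 - 167309/2182 = -403*37/298 - 167309/2182 = -14911/298 - 167309/2182 = -20598471/162559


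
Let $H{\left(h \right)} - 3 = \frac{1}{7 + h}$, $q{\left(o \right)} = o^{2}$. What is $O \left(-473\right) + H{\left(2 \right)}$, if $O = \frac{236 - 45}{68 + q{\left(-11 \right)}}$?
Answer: $- \frac{89755}{189} \approx -474.89$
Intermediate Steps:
$H{\left(h \right)} = 3 + \frac{1}{7 + h}$
$O = \frac{191}{189}$ ($O = \frac{236 - 45}{68 + \left(-11\right)^{2}} = \frac{191}{68 + 121} = \frac{191}{189} \approx 1.0106$)
$O \left(-473\right) + H{\left(2 \right)} = \frac{191}{189} \left(-473\right) + \frac{22 + 3 \cdot 2}{7 + 2} = - \frac{90343}{189} + \frac{22 + 6}{9} = - \frac{90343}{189} + \frac{1}{9} \cdot 28 = - \frac{90343}{189} + \frac{28}{9} = - \frac{89755}{189}$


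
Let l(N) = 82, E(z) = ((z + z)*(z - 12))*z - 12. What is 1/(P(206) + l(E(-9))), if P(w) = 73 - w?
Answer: -1/51 ≈ -0.019608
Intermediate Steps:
E(z) = -12 + 2*z**2*(-12 + z) (E(z) = ((2*z)*(-12 + z))*z - 12 = (2*z*(-12 + z))*z - 12 = 2*z**2*(-12 + z) - 12 = -12 + 2*z**2*(-12 + z))
1/(P(206) + l(E(-9))) = 1/((73 - 1*206) + 82) = 1/((73 - 206) + 82) = 1/(-133 + 82) = 1/(-51) = -1/51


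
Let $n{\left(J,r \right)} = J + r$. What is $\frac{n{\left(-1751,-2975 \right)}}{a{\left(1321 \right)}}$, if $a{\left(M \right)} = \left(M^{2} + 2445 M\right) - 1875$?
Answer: $- \frac{4726}{4973011} \approx -0.00095033$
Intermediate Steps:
$a{\left(M \right)} = -1875 + M^{2} + 2445 M$
$\frac{n{\left(-1751,-2975 \right)}}{a{\left(1321 \right)}} = \frac{-1751 - 2975}{-1875 + 1321^{2} + 2445 \cdot 1321} = - \frac{4726}{-1875 + 1745041 + 3229845} = - \frac{4726}{4973011}$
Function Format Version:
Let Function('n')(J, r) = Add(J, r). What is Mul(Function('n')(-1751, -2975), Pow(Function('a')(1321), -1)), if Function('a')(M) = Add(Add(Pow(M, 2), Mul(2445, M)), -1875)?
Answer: Rational(-4726, 4973011) ≈ -0.00095033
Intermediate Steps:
Function('a')(M) = Add(-1875, Pow(M, 2), Mul(2445, M))
Mul(Function('n')(-1751, -2975), Pow(Function('a')(1321), -1)) = Mul(Add(-1751, -2975), Pow(Add(-1875, Pow(1321, 2), Mul(2445, 1321)), -1)) = Mul(-4726, Pow(Add(-1875, 1745041, 3229845), -1)) = Mul(-4726, Pow(4973011, -1)) = Mul(-4726, Rational(1, 4973011)) = Rational(-4726, 4973011)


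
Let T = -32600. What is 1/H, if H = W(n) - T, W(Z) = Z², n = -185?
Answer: 1/66825 ≈ 1.4964e-5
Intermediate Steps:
H = 66825 (H = (-185)² - 1*(-32600) = 34225 + 32600 = 66825)
1/H = 1/66825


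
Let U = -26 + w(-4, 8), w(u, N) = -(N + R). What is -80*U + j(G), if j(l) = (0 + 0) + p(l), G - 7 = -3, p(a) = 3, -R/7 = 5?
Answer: -77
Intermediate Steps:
R = -35 (R = -7*5 = -35)
G = 4 (G = 7 - 3 = 4)
w(u, N) = 35 - N (w(u, N) = -(N - 35) = -(-35 + N) = 35 - N)
j(l) = 3 (j(l) = (0 + 0) + 3 = 0 + 3 = 3)
U = 1 (U = -26 + (35 - 1*8) = -26 + (35 - 8) = -26 + 27 = 1)
-80*U + j(G) = -80*1 + 3 = -80 + 3 = -77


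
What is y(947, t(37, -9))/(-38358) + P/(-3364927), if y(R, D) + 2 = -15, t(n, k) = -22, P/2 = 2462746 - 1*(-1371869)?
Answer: -294119120581/129071869866 ≈ -2.2787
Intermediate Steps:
P = 7669230 (P = 2*(2462746 - 1*(-1371869)) = 2*(2462746 + 1371869) = 2*3834615 = 7669230)
y(R, D) = -17 (y(R, D) = -2 - 15 = -17)
y(947, t(37, -9))/(-38358) + P/(-3364927) = -17/(-38358) + 7669230/(-3364927) = -17*(-1/38358) + 7669230*(-1/3364927) = 17/38358 - 7669230/3364927 = -294119120581/129071869866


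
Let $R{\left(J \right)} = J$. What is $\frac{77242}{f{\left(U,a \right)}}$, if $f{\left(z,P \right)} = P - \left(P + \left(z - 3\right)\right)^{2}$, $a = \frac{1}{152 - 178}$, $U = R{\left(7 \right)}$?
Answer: $- \frac{52215592}{10635} \approx -4909.8$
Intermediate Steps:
$U = 7$
$a = - \frac{1}{26}$ ($a = \frac{1}{-26} = - \frac{1}{26} \approx -0.038462$)
$f{\left(z,P \right)} = P - \left(-3 + P + z\right)^{2}$ ($f{\left(z,P \right)} = P - \left(P + \left(z - 3\right)\right)^{2} = P - \left(P + \left(-3 + z\right)\right)^{2} = P - \left(-3 + P + z\right)^{2}$)
$\frac{77242}{f{\left(U,a \right)}} = \frac{77242}{- \frac{1}{26} - \left(-3 - \frac{1}{26} + 7\right)^{2}} = \frac{77242}{- \frac{1}{26} - \left(\frac{103}{26}\right)^{2}} = \frac{77242}{- \frac{1}{26} - \frac{10609}{676}} = \frac{77242}{- \frac{10635}{676}} = 77242 \left(- \frac{676}{10635}\right) = - \frac{52215592}{10635}$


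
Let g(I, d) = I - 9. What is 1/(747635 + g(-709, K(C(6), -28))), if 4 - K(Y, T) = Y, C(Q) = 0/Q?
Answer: 1/746917 ≈ 1.3388e-6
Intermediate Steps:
C(Q) = 0
K(Y, T) = 4 - Y
g(I, d) = -9 + I
1/(747635 + g(-709, K(C(6), -28))) = 1/(747635 + (-9 - 709)) = 1/(747635 - 718) = 1/746917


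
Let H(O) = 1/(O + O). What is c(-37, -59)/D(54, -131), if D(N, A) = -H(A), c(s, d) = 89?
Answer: 23318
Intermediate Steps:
H(O) = 1/(2*O)
D(N, A) = -1/(2*A)
c(-37, -59)/D(54, -131) = 89/((-½/(-131))) = 89/((-½*(-1/131))) = 89/(1/262) = 89*262 = 23318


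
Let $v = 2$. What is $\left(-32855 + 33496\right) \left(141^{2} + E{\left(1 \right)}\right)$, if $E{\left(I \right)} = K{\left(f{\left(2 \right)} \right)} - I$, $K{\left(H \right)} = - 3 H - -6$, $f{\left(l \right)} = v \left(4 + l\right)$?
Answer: $12723850$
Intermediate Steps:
$f{\left(l \right)} = 8 + 2 l$ ($f{\left(l \right)} = 2 \left(4 + l\right) = 8 + 2 l$)
$K{\left(H \right)} = 6 - 3 H$ ($K{\left(H \right)} = - 3 H + 6 = 6 - 3 H$)
$E{\left(I \right)} = -30 - I$ ($E{\left(I \right)} = \left(6 - 3 \left(8 + 2 \cdot 2\right)\right) - I = \left(6 - 3 \left(8 + 4\right)\right) - I = \left(6 - 36\right) - I = -30 - I$)
$\left(-32855 + 33496\right) \left(141^{2} + E{\left(1 \right)}\right) = \left(-32855 + 33496\right) \left(141^{2} - 31\right) = 641 \left(19881 - 31\right) = 641 \cdot 19850 = 12723850$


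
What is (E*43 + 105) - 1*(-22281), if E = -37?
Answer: 20795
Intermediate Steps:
(E*43 + 105) - 1*(-22281) = (-37*43 + 105) - 1*(-22281) = (-1591 + 105) + 22281 = -1486 + 22281 = 20795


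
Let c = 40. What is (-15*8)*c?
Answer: -4800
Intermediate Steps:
(-15*8)*c = -15*8*40 = -120*40 = -4800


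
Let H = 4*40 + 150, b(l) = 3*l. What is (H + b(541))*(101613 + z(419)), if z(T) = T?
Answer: 197227856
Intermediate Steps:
H = 310 (H = 160 + 150 = 310)
(H + b(541))*(101613 + z(419)) = (310 + 3*541)*(101613 + 419) = (310 + 1623)*102032 = 1933*102032 = 197227856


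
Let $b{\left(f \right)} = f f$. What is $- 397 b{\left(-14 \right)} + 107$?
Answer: $-77705$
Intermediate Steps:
$b{\left(f \right)} = f^{2}$
$- 397 b{\left(-14 \right)} + 107 = - 397 \left(-14\right)^{2} + 107 = \left(-397\right) 196 + 107 = -77812 + 107 = -77705$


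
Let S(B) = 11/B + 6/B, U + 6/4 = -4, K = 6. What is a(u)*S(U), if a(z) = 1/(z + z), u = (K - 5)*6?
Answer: -17/66 ≈ -0.25758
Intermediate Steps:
U = -11/2 (U = -3/2 - 4 = -11/2 ≈ -5.5000)
S(B) = 17/B
u = 6 (u = (6 - 5)*6 = 1*6 = 6)
a(z) = 1/(2*z)
a(u)*S(U) = ((½)/6)*(17/(-11/2)) = ((½)*(⅙))*(17*(-2/11)) = (1/12)*(-34/11) = -17/66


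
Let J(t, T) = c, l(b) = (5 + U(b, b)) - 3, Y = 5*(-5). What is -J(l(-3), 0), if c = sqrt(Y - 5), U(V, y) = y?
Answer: -I*sqrt(30) ≈ -5.4772*I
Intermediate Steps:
Y = -25
c = I*sqrt(30) (c = sqrt(-25 - 5) = sqrt(-30) = I*sqrt(30) ≈ 5.4772*I)
l(b) = 2 + b (l(b) = (5 + b) - 3 = 2 + b)
J(t, T) = I*sqrt(30)
-J(l(-3), 0) = -I*sqrt(30)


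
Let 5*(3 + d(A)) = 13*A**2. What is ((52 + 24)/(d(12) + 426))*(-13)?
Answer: -4940/3987 ≈ -1.2390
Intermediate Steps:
d(A) = -3 + 13*A**2/5 (d(A) = -3 + (13*A**2)/5 = -3 + 13*A**2/5)
((52 + 24)/(d(12) + 426))*(-13) = ((52 + 24)/((-3 + (13/5)*12**2) + 426))*(-13) = (76/((-3 + (13/5)*144) + 426))*(-13) = (76/((-3 + 1872/5) + 426))*(-13) = (76/(1857/5 + 426))*(-13) = (76/(3987/5))*(-13) = (76*(5/3987))*(-13) = (380/3987)*(-13) = -4940/3987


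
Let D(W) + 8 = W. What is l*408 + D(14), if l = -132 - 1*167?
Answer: -121986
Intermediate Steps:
l = -299 (l = -132 - 167 = -299)
D(W) = -8 + W
l*408 + D(14) = -299*408 + (-8 + 14) = -121992 + 6 = -121986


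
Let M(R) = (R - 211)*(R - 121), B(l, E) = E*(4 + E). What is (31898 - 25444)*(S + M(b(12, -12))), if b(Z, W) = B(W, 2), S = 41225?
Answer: 406059864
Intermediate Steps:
b(Z, W) = 12 (b(Z, W) = 2*(4 + 2) = 2*6 = 12)
M(R) = (-211 + R)*(-121 + R)
(31898 - 25444)*(S + M(b(12, -12))) = (31898 - 25444)*(41225 + (25531 + 12**2 - 332*12)) = 6454*(41225 + (25531 + 144 - 3984)) = 6454*(41225 + 21691) = 6454*62916 = 406059864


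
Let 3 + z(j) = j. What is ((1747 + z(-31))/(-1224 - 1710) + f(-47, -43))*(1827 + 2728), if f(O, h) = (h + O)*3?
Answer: -1205394205/978 ≈ -1.2325e+6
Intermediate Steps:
f(O, h) = 3*O + 3*h (f(O, h) = (O + h)*3 = 3*O + 3*h)
z(j) = -3 + j
((1747 + z(-31))/(-1224 - 1710) + f(-47, -43))*(1827 + 2728) = ((1747 + (-3 - 31))/(-1224 - 1710) + (3*(-47) + 3*(-43)))*(1827 + 2728) = ((1747 - 34)/(-2934) + (-141 - 129))*4555 = (1713*(-1/2934) - 270)*4555 = (-571/978 - 270)*4555 = -264631/978*4555 = -1205394205/978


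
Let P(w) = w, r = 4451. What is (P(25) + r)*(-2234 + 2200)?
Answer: -152184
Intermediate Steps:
(P(25) + r)*(-2234 + 2200) = (25 + 4451)*(-2234 + 2200) = 4476*(-34) = -152184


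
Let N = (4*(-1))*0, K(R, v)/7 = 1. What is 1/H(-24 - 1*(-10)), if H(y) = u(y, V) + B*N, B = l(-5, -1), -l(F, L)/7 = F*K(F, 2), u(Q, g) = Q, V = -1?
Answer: -1/14 ≈ -0.071429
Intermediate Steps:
K(R, v) = 7 (K(R, v) = 7*1 = 7)
l(F, L) = -49*F (l(F, L) = -7*F*7 = -49*F)
N = 0 (N = -4*0 = 0)
B = 245 (B = -49*(-5) = 245)
H(y) = y (H(y) = y + 245*0 = y + 0 = y)
1/H(-24 - 1*(-10)) = 1/(-24 - 1*(-10)) = 1/(-24 + 10) = 1/(-14) = -1/14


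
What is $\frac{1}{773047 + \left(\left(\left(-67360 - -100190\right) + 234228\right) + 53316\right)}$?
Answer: $\frac{1}{1093421} \approx 9.1456 \cdot 10^{-7}$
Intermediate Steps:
$\frac{1}{773047 + \left(\left(\left(-67360 - -100190\right) + 234228\right) + 53316\right)} = \frac{1}{773047 + \left(\left(\left(-67360 + 100190\right) + 234228\right) + 53316\right)} = \frac{1}{773047 + \left(\left(32830 + 234228\right) + 53316\right)} = \frac{1}{773047 + \left(267058 + 53316\right)} = \frac{1}{773047 + 320374} = \frac{1}{1093421}$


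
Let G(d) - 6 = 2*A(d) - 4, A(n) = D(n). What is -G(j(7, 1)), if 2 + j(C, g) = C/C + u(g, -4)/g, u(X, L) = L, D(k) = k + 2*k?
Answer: 28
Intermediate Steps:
D(k) = 3*k
A(n) = 3*n
j(C, g) = -1 - 4/g (j(C, g) = -2 + (C/C - 4/g) = -2 + (1 - 4/g) = -1 - 4/g)
G(d) = 2 + 6*d (G(d) = 6 + (2*(3*d) - 4) = 6 + (6*d - 4) = 6 + (-4 + 6*d) = 2 + 6*d)
-G(j(7, 1)) = -(2 + 6*((-4 - 1*1)/1)) = -(2 + 6*(1*(-4 - 1))) = -(2 + 6*(1*(-5))) = -(2 + 6*(-5)) = -(2 - 30) = -1*(-28) = 28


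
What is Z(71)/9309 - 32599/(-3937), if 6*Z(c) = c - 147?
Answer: 910242667/109948599 ≈ 8.2788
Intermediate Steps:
Z(c) = -49/2 + c/6 (Z(c) = (c - 147)/6 = (-147 + c)/6 = -49/2 + c/6)
Z(71)/9309 - 32599/(-3937) = (-49/2 + (1/6)*71)/9309 - 32599/(-3937) = (-49/2 + 71/6)*(1/9309) - 32599*(-1/3937) = -38/3*1/9309 + 32599/3937 = -38/27927 + 32599/3937 = 910242667/109948599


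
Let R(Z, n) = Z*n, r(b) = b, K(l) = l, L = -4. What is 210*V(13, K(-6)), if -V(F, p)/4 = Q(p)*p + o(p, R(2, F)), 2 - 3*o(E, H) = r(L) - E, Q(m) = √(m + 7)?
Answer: 5040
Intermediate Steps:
Q(m) = √(7 + m)
o(E, H) = 2 + E/3 (o(E, H) = ⅔ - (-4 - E)/3 = ⅔ + (4/3 + E/3) = 2 + E/3)
V(F, p) = -8 - 4*p/3 - 4*p*√(7 + p) (V(F, p) = -4*(√(7 + p)*p + (2 + p/3)) = -4*(p*√(7 + p) + (2 + p/3)) = -4*(2 + p/3 + p*√(7 + p)) = -8 - 4*p/3 - 4*p*√(7 + p))
210*V(13, K(-6)) = 210*(-8 - 4/3*(-6) - 4*(-6)*√(7 - 6)) = 210*(-8 + 8 - 4*(-6)*√1) = 210*(-8 + 8 - 4*(-6)*1) = 210*(-8 + 8 + 24) = 210*24 = 5040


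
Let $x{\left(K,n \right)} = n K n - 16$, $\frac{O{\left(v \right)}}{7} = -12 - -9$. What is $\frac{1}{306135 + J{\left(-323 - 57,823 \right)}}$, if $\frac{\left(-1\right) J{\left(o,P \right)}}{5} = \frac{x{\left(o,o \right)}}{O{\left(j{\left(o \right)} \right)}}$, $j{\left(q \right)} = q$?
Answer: $- \frac{7}{89310415} \approx -7.8378 \cdot 10^{-8}$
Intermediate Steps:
$O{\left(v \right)} = -21$ ($O{\left(v \right)} = 7 \left(-12 - -9\right) = 7 \left(-12 + 9\right) = 7 \left(-3\right) = -21$)
$x{\left(K,n \right)} = -16 + K n^{2}$ ($x{\left(K,n \right)} = K n n - 16 = K n^{2} - 16 = -16 + K n^{2}$)
$J{\left(o,P \right)} = - \frac{80}{21} + \frac{5 o^{3}}{21}$ ($J{\left(o,P \right)} = - 5 \frac{-16 + o o^{2}}{-21} = - 5 \left(-16 + o^{3}\right) \left(- \frac{1}{21}\right) = - 5 \left(\frac{16}{21} - \frac{o^{3}}{21}\right) = - \frac{80}{21} + \frac{5 o^{3}}{21}$)
$\frac{1}{306135 + J{\left(-323 - 57,823 \right)}} = \frac{1}{306135 + \left(- \frac{80}{21} + \frac{5 \left(-323 - 57\right)^{3}}{21}\right)} = \frac{1}{306135 + \left(- \frac{80}{21} + \frac{5 \left(-380\right)^{3}}{21}\right)} = \frac{1}{306135 + \left(- \frac{80}{21} + \frac{5}{21} \left(-54872000\right)\right)} = \frac{1}{306135 - \frac{91453360}{7}} = \frac{1}{- \frac{89310415}{7}} = - \frac{7}{89310415}$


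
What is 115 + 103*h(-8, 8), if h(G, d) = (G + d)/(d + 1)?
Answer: 115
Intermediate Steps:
h(G, d) = (G + d)/(1 + d)
115 + 103*h(-8, 8) = 115 + 103*((-8 + 8)/(1 + 8)) = 115 + 103*(0/9) = 115 + 103*((⅑)*0) = 115 + 103*0 = 115 + 0 = 115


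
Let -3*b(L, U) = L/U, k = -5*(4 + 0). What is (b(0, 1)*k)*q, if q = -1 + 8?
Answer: 0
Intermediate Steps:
k = -20 (k = -5*4 = -20)
b(L, U) = -L/(3*U)
q = 7
(b(0, 1)*k)*q = (-1/3*0/1*(-20))*7 = (-1/3*0*1*(-20))*7 = (0*(-20))*7 = 0*7 = 0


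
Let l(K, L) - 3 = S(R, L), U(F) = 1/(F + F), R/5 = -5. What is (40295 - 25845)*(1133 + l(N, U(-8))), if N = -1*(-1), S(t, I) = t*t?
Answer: 25446450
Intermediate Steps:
R = -25 (R = 5*(-5) = -25)
U(F) = 1/(2*F)
S(t, I) = t²
N = 1
l(K, L) = 628 (l(K, L) = 3 + (-25)² = 3 + 625 = 628)
(40295 - 25845)*(1133 + l(N, U(-8))) = (40295 - 25845)*(1133 + 628) = 14450*1761 = 25446450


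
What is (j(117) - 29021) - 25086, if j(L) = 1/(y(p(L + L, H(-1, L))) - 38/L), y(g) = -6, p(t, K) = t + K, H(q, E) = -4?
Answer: -40039297/740 ≈ -54107.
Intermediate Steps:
p(t, K) = K + t
j(L) = 1/(-6 - 38/L)
(j(117) - 29021) - 25086 = ((½)*117/(-19 - 3*117) - 29021) - 25086 = ((½)*117/(-19 - 351) - 29021) - 25086 = ((½)*117/(-370) - 29021) - 25086 = ((½)*117*(-1/370) - 29021) - 25086 = (-117/740 - 29021) - 25086 = -21475657/740 - 25086 = -40039297/740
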